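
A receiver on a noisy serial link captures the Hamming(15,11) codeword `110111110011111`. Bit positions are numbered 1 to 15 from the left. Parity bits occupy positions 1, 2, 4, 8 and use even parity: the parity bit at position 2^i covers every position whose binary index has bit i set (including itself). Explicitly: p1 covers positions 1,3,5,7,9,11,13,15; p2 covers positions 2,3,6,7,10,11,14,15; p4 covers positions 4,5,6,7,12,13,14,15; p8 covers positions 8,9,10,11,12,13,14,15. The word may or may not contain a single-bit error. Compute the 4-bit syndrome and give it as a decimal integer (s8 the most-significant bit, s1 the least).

0

s1: b1⊕b3⊕b5⊕b7⊕b9⊕b11⊕b13⊕b15 = 1⊕0⊕1⊕1⊕0⊕1⊕1⊕1 = 0
s2: b2⊕b3⊕b6⊕b7⊕b10⊕b11⊕b14⊕b15 = 1⊕0⊕1⊕1⊕0⊕1⊕1⊕1 = 0
s4: b4⊕b5⊕b6⊕b7⊕b12⊕b13⊕b14⊕b15 = 1⊕1⊕1⊕1⊕1⊕1⊕1⊕1 = 0
s8: b8⊕b9⊕b10⊕b11⊕b12⊕b13⊕b14⊕b15 = 1⊕0⊕0⊕1⊕1⊕1⊕1⊕1 = 0
Syndrome (s8...s1) = 0000 → position 0 (no error).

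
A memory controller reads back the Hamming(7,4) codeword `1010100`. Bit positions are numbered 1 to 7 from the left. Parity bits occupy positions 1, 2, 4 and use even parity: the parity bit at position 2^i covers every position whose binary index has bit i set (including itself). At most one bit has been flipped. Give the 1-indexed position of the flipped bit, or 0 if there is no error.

s1: b1⊕b3⊕b5⊕b7 = 1⊕1⊕1⊕0 = 1
s2: b2⊕b3⊕b6⊕b7 = 0⊕1⊕0⊕0 = 1
s4: b4⊕b5⊕b6⊕b7 = 0⊕1⊕0⊕0 = 1
Syndrome (s4...s1) = 111 → position 7.

7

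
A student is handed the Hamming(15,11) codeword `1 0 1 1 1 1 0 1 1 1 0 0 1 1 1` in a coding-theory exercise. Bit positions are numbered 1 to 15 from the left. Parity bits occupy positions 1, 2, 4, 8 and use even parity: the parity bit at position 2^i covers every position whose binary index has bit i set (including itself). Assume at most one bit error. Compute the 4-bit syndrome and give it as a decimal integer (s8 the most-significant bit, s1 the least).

s1: b1⊕b3⊕b5⊕b7⊕b9⊕b11⊕b13⊕b15 = 1⊕1⊕1⊕0⊕1⊕0⊕1⊕1 = 0
s2: b2⊕b3⊕b6⊕b7⊕b10⊕b11⊕b14⊕b15 = 0⊕1⊕1⊕0⊕1⊕0⊕1⊕1 = 1
s4: b4⊕b5⊕b6⊕b7⊕b12⊕b13⊕b14⊕b15 = 1⊕1⊕1⊕0⊕0⊕1⊕1⊕1 = 0
s8: b8⊕b9⊕b10⊕b11⊕b12⊕b13⊕b14⊕b15 = 1⊕1⊕1⊕0⊕0⊕1⊕1⊕1 = 0
Syndrome (s8...s1) = 0010 → position 2.

2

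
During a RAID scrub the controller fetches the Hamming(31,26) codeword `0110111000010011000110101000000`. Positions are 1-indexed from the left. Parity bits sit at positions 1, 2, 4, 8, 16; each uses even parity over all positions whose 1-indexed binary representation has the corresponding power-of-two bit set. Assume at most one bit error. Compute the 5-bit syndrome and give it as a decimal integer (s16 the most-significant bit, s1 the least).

s1: b1⊕b3⊕b5⊕b7⊕b9⊕b11⊕b13⊕b15⊕b17⊕b19⊕b21⊕b23⊕b25⊕b27⊕b29⊕b31 = 0⊕1⊕1⊕1⊕0⊕0⊕0⊕1⊕0⊕0⊕1⊕1⊕1⊕0⊕0⊕0 = 1
s2: b2⊕b3⊕b6⊕b7⊕b10⊕b11⊕b14⊕b15⊕b18⊕b19⊕b22⊕b23⊕b26⊕b27⊕b30⊕b31 = 1⊕1⊕1⊕1⊕0⊕0⊕0⊕1⊕0⊕0⊕0⊕1⊕0⊕0⊕0⊕0 = 0
s4: b4⊕b5⊕b6⊕b7⊕b12⊕b13⊕b14⊕b15⊕b20⊕b21⊕b22⊕b23⊕b28⊕b29⊕b30⊕b31 = 0⊕1⊕1⊕1⊕1⊕0⊕0⊕1⊕1⊕1⊕0⊕1⊕0⊕0⊕0⊕0 = 0
s8: b8⊕b9⊕b10⊕b11⊕b12⊕b13⊕b14⊕b15⊕b24⊕b25⊕b26⊕b27⊕b28⊕b29⊕b30⊕b31 = 0⊕0⊕0⊕0⊕1⊕0⊕0⊕1⊕0⊕1⊕0⊕0⊕0⊕0⊕0⊕0 = 1
s16: b16⊕b17⊕b18⊕b19⊕b20⊕b21⊕b22⊕b23⊕b24⊕b25⊕b26⊕b27⊕b28⊕b29⊕b30⊕b31 = 1⊕0⊕0⊕0⊕1⊕1⊕0⊕1⊕0⊕1⊕0⊕0⊕0⊕0⊕0⊕0 = 1
Syndrome (s16...s1) = 11001 → position 25.

25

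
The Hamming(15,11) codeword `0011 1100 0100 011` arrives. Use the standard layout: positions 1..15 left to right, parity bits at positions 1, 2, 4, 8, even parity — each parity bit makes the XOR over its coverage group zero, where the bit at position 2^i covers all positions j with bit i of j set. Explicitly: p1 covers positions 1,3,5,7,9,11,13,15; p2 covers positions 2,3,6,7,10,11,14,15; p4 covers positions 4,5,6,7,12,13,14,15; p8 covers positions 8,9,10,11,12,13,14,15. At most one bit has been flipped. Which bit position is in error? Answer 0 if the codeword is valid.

s1: b1⊕b3⊕b5⊕b7⊕b9⊕b11⊕b13⊕b15 = 0⊕1⊕1⊕0⊕0⊕0⊕0⊕1 = 1
s2: b2⊕b3⊕b6⊕b7⊕b10⊕b11⊕b14⊕b15 = 0⊕1⊕1⊕0⊕1⊕0⊕1⊕1 = 1
s4: b4⊕b5⊕b6⊕b7⊕b12⊕b13⊕b14⊕b15 = 1⊕1⊕1⊕0⊕0⊕0⊕1⊕1 = 1
s8: b8⊕b9⊕b10⊕b11⊕b12⊕b13⊕b14⊕b15 = 0⊕0⊕1⊕0⊕0⊕0⊕1⊕1 = 1
Syndrome (s8...s1) = 1111 → position 15.

15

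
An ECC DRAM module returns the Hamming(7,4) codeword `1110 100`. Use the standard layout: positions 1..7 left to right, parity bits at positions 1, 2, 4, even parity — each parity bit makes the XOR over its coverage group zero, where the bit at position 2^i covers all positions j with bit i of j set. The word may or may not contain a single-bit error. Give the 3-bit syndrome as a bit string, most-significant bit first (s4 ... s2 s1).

101

s1: b1⊕b3⊕b5⊕b7 = 1⊕1⊕1⊕0 = 1
s2: b2⊕b3⊕b6⊕b7 = 1⊕1⊕0⊕0 = 0
s4: b4⊕b5⊕b6⊕b7 = 0⊕1⊕0⊕0 = 1
Syndrome (s4...s1) = 101 → position 5.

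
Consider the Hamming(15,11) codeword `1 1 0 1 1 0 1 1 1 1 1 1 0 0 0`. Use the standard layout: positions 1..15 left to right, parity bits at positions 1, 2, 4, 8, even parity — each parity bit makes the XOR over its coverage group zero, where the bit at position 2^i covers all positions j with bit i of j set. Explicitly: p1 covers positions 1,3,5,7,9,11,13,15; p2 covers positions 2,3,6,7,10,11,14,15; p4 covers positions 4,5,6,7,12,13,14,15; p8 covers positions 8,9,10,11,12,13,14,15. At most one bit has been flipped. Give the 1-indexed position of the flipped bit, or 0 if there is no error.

s1: b1⊕b3⊕b5⊕b7⊕b9⊕b11⊕b13⊕b15 = 1⊕0⊕1⊕1⊕1⊕1⊕0⊕0 = 1
s2: b2⊕b3⊕b6⊕b7⊕b10⊕b11⊕b14⊕b15 = 1⊕0⊕0⊕1⊕1⊕1⊕0⊕0 = 0
s4: b4⊕b5⊕b6⊕b7⊕b12⊕b13⊕b14⊕b15 = 1⊕1⊕0⊕1⊕1⊕0⊕0⊕0 = 0
s8: b8⊕b9⊕b10⊕b11⊕b12⊕b13⊕b14⊕b15 = 1⊕1⊕1⊕1⊕1⊕0⊕0⊕0 = 1
Syndrome (s8...s1) = 1001 → position 9.

9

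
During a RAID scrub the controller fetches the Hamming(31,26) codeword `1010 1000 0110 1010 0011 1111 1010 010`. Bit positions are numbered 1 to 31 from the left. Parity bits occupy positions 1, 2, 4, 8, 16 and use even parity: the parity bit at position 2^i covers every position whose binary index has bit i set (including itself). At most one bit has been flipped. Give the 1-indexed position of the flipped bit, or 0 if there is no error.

19

s1: b1⊕b3⊕b5⊕b7⊕b9⊕b11⊕b13⊕b15⊕b17⊕b19⊕b21⊕b23⊕b25⊕b27⊕b29⊕b31 = 1⊕1⊕1⊕0⊕0⊕1⊕1⊕1⊕0⊕1⊕1⊕1⊕1⊕1⊕0⊕0 = 1
s2: b2⊕b3⊕b6⊕b7⊕b10⊕b11⊕b14⊕b15⊕b18⊕b19⊕b22⊕b23⊕b26⊕b27⊕b30⊕b31 = 0⊕1⊕0⊕0⊕1⊕1⊕0⊕1⊕0⊕1⊕1⊕1⊕0⊕1⊕1⊕0 = 1
s4: b4⊕b5⊕b6⊕b7⊕b12⊕b13⊕b14⊕b15⊕b20⊕b21⊕b22⊕b23⊕b28⊕b29⊕b30⊕b31 = 0⊕1⊕0⊕0⊕0⊕1⊕0⊕1⊕1⊕1⊕1⊕1⊕0⊕0⊕1⊕0 = 0
s8: b8⊕b9⊕b10⊕b11⊕b12⊕b13⊕b14⊕b15⊕b24⊕b25⊕b26⊕b27⊕b28⊕b29⊕b30⊕b31 = 0⊕0⊕1⊕1⊕0⊕1⊕0⊕1⊕1⊕1⊕0⊕1⊕0⊕0⊕1⊕0 = 0
s16: b16⊕b17⊕b18⊕b19⊕b20⊕b21⊕b22⊕b23⊕b24⊕b25⊕b26⊕b27⊕b28⊕b29⊕b30⊕b31 = 0⊕0⊕0⊕1⊕1⊕1⊕1⊕1⊕1⊕1⊕0⊕1⊕0⊕0⊕1⊕0 = 1
Syndrome (s16...s1) = 10011 → position 19.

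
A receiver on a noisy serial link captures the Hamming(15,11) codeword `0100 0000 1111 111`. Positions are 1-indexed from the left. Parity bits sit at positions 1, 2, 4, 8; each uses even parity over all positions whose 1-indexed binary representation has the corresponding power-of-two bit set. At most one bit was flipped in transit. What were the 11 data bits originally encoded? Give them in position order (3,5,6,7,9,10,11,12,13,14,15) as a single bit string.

s1: b1⊕b3⊕b5⊕b7⊕b9⊕b11⊕b13⊕b15 = 0⊕0⊕0⊕0⊕1⊕1⊕1⊕1 = 0
s2: b2⊕b3⊕b6⊕b7⊕b10⊕b11⊕b14⊕b15 = 1⊕0⊕0⊕0⊕1⊕1⊕1⊕1 = 1
s4: b4⊕b5⊕b6⊕b7⊕b12⊕b13⊕b14⊕b15 = 0⊕0⊕0⊕0⊕1⊕1⊕1⊕1 = 0
s8: b8⊕b9⊕b10⊕b11⊕b12⊕b13⊕b14⊕b15 = 0⊕1⊕1⊕1⊕1⊕1⊕1⊕1 = 1
Syndrome (s8...s1) = 1010 → position 10.
Flip bit 10: corrected codeword = 010000001011111
Data bits at positions 3,5,6,7,9,10,11,12,13,14,15: 00001011111

00001011111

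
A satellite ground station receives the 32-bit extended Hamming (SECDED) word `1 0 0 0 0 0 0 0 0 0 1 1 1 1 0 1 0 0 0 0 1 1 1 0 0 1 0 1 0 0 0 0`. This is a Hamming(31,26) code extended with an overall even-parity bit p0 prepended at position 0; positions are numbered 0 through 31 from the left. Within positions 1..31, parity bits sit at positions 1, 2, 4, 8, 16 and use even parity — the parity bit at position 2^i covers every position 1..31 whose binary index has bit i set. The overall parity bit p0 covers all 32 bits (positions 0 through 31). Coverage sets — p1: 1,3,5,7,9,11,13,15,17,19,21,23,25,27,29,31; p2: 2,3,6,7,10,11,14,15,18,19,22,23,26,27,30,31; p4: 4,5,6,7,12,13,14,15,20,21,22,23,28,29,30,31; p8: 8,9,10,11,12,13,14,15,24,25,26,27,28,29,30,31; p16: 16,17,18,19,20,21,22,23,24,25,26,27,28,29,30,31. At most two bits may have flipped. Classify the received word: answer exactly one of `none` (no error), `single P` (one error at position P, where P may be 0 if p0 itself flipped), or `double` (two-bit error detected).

single 26

s1: b1⊕b3⊕b5⊕b7⊕b9⊕b11⊕b13⊕b15⊕b17⊕b19⊕b21⊕b23⊕b25⊕b27⊕b29⊕b31 = 0⊕0⊕0⊕0⊕0⊕1⊕1⊕1⊕0⊕0⊕1⊕0⊕1⊕1⊕0⊕0 = 0
s2: b2⊕b3⊕b6⊕b7⊕b10⊕b11⊕b14⊕b15⊕b18⊕b19⊕b22⊕b23⊕b26⊕b27⊕b30⊕b31 = 0⊕0⊕0⊕0⊕1⊕1⊕0⊕1⊕0⊕0⊕1⊕0⊕0⊕1⊕0⊕0 = 1
s4: b4⊕b5⊕b6⊕b7⊕b12⊕b13⊕b14⊕b15⊕b20⊕b21⊕b22⊕b23⊕b28⊕b29⊕b30⊕b31 = 0⊕0⊕0⊕0⊕1⊕1⊕0⊕1⊕1⊕1⊕1⊕0⊕0⊕0⊕0⊕0 = 0
s8: b8⊕b9⊕b10⊕b11⊕b12⊕b13⊕b14⊕b15⊕b24⊕b25⊕b26⊕b27⊕b28⊕b29⊕b30⊕b31 = 0⊕0⊕1⊕1⊕1⊕1⊕0⊕1⊕0⊕1⊕0⊕1⊕0⊕0⊕0⊕0 = 1
s16: b16⊕b17⊕b18⊕b19⊕b20⊕b21⊕b22⊕b23⊕b24⊕b25⊕b26⊕b27⊕b28⊕b29⊕b30⊕b31 = 0⊕0⊕0⊕0⊕1⊕1⊕1⊕0⊕0⊕1⊕0⊕1⊕0⊕0⊕0⊕0 = 1
Syndrome (s16...s1) = 11010 → position 26.
Overall parity (XOR of all 32 bits, including p0): 1⊕0⊕0⊕0⊕0⊕0⊕0⊕0⊕0⊕0⊕1⊕1⊕1⊕1⊕0⊕1⊕0⊕0⊕0⊕0⊕1⊕1⊕1⊕0⊕0⊕1⊕0⊕1⊕0⊕0⊕0⊕0 = 1
Overall=1, syndrome position=26 → single-bit error at position 26.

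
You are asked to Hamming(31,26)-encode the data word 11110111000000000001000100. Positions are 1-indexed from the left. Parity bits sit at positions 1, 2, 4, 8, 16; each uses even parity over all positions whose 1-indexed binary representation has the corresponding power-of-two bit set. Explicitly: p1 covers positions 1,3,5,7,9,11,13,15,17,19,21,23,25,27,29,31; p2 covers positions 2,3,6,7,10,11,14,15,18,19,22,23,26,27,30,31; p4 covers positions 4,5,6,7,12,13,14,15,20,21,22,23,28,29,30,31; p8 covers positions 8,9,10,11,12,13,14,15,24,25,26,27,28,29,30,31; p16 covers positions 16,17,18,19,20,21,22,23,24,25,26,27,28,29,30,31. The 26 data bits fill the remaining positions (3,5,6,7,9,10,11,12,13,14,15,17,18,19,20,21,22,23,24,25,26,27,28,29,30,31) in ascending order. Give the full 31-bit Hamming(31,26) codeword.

Place data bits at non-power-of-two positions: b3=1, b5=1, b6=1, b7=1, b9=0, b10=1, b11=1, b12=1, b13=0, b14=0, b15=0, b17=0, b18=0, b19=0, b20=0, b21=0, b22=0, b23=0, b24=0, b25=1, b26=0, b27=0, b28=0, b29=1, b30=0, b31=0.
p1 = XOR of data positions {3,5,7,9,11,13,15,17,19,21,23,25,27,29,31} = 1⊕1⊕1⊕0⊕1⊕0⊕0⊕0⊕0⊕0⊕0⊕1⊕0⊕1⊕0 = 0
p2 = XOR of data positions {3,6,7,10,11,14,15,18,19,22,23,26,27,30,31} = 1⊕1⊕1⊕1⊕1⊕0⊕0⊕0⊕0⊕0⊕0⊕0⊕0⊕0⊕0 = 1
p4 = XOR of data positions {5,6,7,12,13,14,15,20,21,22,23,28,29,30,31} = 1⊕1⊕1⊕1⊕0⊕0⊕0⊕0⊕0⊕0⊕0⊕0⊕1⊕0⊕0 = 1
p8 = XOR of data positions {9,10,11,12,13,14,15,24,25,26,27,28,29,30,31} = 0⊕1⊕1⊕1⊕0⊕0⊕0⊕0⊕1⊕0⊕0⊕0⊕1⊕0⊕0 = 1
p16 = XOR of data positions {17,18,19,20,21,22,23,24,25,26,27,28,29,30,31} = 0⊕0⊕0⊕0⊕0⊕0⊕0⊕0⊕1⊕0⊕0⊕0⊕1⊕0⊕0 = 0
Codeword b1..b31 = 0111111101110000000000001000100

0111111101110000000000001000100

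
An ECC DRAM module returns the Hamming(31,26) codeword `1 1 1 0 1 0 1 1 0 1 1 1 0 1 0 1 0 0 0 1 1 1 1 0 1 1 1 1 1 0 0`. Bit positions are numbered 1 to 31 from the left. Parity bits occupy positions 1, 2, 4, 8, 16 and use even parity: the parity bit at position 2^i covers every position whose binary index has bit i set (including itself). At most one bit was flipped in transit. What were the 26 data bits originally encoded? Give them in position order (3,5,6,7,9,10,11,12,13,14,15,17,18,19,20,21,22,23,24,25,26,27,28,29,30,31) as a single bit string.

s1: b1⊕b3⊕b5⊕b7⊕b9⊕b11⊕b13⊕b15⊕b17⊕b19⊕b21⊕b23⊕b25⊕b27⊕b29⊕b31 = 1⊕1⊕1⊕1⊕0⊕1⊕0⊕0⊕0⊕0⊕1⊕1⊕1⊕1⊕1⊕0 = 0
s2: b2⊕b3⊕b6⊕b7⊕b10⊕b11⊕b14⊕b15⊕b18⊕b19⊕b22⊕b23⊕b26⊕b27⊕b30⊕b31 = 1⊕1⊕0⊕1⊕1⊕1⊕1⊕0⊕0⊕0⊕1⊕1⊕1⊕1⊕0⊕0 = 0
s4: b4⊕b5⊕b6⊕b7⊕b12⊕b13⊕b14⊕b15⊕b20⊕b21⊕b22⊕b23⊕b28⊕b29⊕b30⊕b31 = 0⊕1⊕0⊕1⊕1⊕0⊕1⊕0⊕1⊕1⊕1⊕1⊕1⊕1⊕0⊕0 = 0
s8: b8⊕b9⊕b10⊕b11⊕b12⊕b13⊕b14⊕b15⊕b24⊕b25⊕b26⊕b27⊕b28⊕b29⊕b30⊕b31 = 1⊕0⊕1⊕1⊕1⊕0⊕1⊕0⊕0⊕1⊕1⊕1⊕1⊕1⊕0⊕0 = 0
s16: b16⊕b17⊕b18⊕b19⊕b20⊕b21⊕b22⊕b23⊕b24⊕b25⊕b26⊕b27⊕b28⊕b29⊕b30⊕b31 = 1⊕0⊕0⊕0⊕1⊕1⊕1⊕1⊕0⊕1⊕1⊕1⊕1⊕1⊕0⊕0 = 0
Syndrome (s16...s1) = 00000 → position 0 (no error).
No correction needed.
Data bits at positions 3,5,6,7,9,10,11,12,13,14,15,17,18,19,20,21,22,23,24,25,26,27,28,29,30,31: 11010111010000111101111100

11010111010000111101111100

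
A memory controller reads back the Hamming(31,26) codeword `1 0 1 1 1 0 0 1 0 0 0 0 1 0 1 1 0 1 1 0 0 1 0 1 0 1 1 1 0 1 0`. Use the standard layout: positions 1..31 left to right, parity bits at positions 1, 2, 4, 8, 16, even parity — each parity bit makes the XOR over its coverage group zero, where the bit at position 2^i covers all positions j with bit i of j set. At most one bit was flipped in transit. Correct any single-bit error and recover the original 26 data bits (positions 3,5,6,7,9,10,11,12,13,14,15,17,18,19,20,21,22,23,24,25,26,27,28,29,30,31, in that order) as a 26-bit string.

s1: b1⊕b3⊕b5⊕b7⊕b9⊕b11⊕b13⊕b15⊕b17⊕b19⊕b21⊕b23⊕b25⊕b27⊕b29⊕b31 = 1⊕1⊕1⊕0⊕0⊕0⊕1⊕1⊕0⊕1⊕0⊕0⊕0⊕1⊕0⊕0 = 1
s2: b2⊕b3⊕b6⊕b7⊕b10⊕b11⊕b14⊕b15⊕b18⊕b19⊕b22⊕b23⊕b26⊕b27⊕b30⊕b31 = 0⊕1⊕0⊕0⊕0⊕0⊕0⊕1⊕1⊕1⊕1⊕0⊕1⊕1⊕1⊕0 = 0
s4: b4⊕b5⊕b6⊕b7⊕b12⊕b13⊕b14⊕b15⊕b20⊕b21⊕b22⊕b23⊕b28⊕b29⊕b30⊕b31 = 1⊕1⊕0⊕0⊕0⊕1⊕0⊕1⊕0⊕0⊕1⊕0⊕1⊕0⊕1⊕0 = 1
s8: b8⊕b9⊕b10⊕b11⊕b12⊕b13⊕b14⊕b15⊕b24⊕b25⊕b26⊕b27⊕b28⊕b29⊕b30⊕b31 = 1⊕0⊕0⊕0⊕0⊕1⊕0⊕1⊕1⊕0⊕1⊕1⊕1⊕0⊕1⊕0 = 0
s16: b16⊕b17⊕b18⊕b19⊕b20⊕b21⊕b22⊕b23⊕b24⊕b25⊕b26⊕b27⊕b28⊕b29⊕b30⊕b31 = 1⊕0⊕1⊕1⊕0⊕0⊕1⊕0⊕1⊕0⊕1⊕1⊕1⊕0⊕1⊕0 = 1
Syndrome (s16...s1) = 10101 → position 21.
Flip bit 21: corrected codeword = 1011100100001011011011010111010
Data bits at positions 3,5,6,7,9,10,11,12,13,14,15,17,18,19,20,21,22,23,24,25,26,27,28,29,30,31: 11000000101011011010111010

11000000101011011010111010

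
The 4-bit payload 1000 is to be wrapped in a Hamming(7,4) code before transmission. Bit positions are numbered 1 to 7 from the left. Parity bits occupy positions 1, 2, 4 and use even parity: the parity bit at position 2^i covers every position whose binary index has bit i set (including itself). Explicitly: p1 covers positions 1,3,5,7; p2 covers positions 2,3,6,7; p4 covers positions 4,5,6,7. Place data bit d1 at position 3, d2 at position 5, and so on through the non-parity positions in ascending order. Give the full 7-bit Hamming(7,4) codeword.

1110000

Place data bits at non-power-of-two positions: b3=1, b5=0, b6=0, b7=0.
p1 = XOR of data positions {3,5,7} = 1⊕0⊕0 = 1
p2 = XOR of data positions {3,6,7} = 1⊕0⊕0 = 1
p4 = XOR of data positions {5,6,7} = 0⊕0⊕0 = 0
Codeword b1..b7 = 1110000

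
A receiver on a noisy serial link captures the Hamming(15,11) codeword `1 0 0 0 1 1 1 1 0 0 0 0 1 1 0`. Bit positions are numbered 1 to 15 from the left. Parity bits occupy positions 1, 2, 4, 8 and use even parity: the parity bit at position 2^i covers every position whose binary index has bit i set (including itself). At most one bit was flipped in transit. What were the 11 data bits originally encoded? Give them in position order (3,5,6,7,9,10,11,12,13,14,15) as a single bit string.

01110000100

s1: b1⊕b3⊕b5⊕b7⊕b9⊕b11⊕b13⊕b15 = 1⊕0⊕1⊕1⊕0⊕0⊕1⊕0 = 0
s2: b2⊕b3⊕b6⊕b7⊕b10⊕b11⊕b14⊕b15 = 0⊕0⊕1⊕1⊕0⊕0⊕1⊕0 = 1
s4: b4⊕b5⊕b6⊕b7⊕b12⊕b13⊕b14⊕b15 = 0⊕1⊕1⊕1⊕0⊕1⊕1⊕0 = 1
s8: b8⊕b9⊕b10⊕b11⊕b12⊕b13⊕b14⊕b15 = 1⊕0⊕0⊕0⊕0⊕1⊕1⊕0 = 1
Syndrome (s8...s1) = 1110 → position 14.
Flip bit 14: corrected codeword = 100011110000100
Data bits at positions 3,5,6,7,9,10,11,12,13,14,15: 01110000100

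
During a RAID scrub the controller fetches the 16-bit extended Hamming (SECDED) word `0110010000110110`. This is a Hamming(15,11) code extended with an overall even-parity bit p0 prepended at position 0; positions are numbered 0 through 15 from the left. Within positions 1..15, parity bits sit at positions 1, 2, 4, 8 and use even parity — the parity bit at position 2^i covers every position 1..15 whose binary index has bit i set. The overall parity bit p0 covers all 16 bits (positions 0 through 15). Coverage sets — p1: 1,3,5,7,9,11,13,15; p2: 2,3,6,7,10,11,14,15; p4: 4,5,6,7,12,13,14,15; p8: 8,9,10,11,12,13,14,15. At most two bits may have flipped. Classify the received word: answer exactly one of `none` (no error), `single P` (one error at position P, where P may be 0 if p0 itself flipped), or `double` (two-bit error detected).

s1: b1⊕b3⊕b5⊕b7⊕b9⊕b11⊕b13⊕b15 = 1⊕0⊕1⊕0⊕0⊕1⊕1⊕0 = 0
s2: b2⊕b3⊕b6⊕b7⊕b10⊕b11⊕b14⊕b15 = 1⊕0⊕0⊕0⊕1⊕1⊕1⊕0 = 0
s4: b4⊕b5⊕b6⊕b7⊕b12⊕b13⊕b14⊕b15 = 0⊕1⊕0⊕0⊕0⊕1⊕1⊕0 = 1
s8: b8⊕b9⊕b10⊕b11⊕b12⊕b13⊕b14⊕b15 = 0⊕0⊕1⊕1⊕0⊕1⊕1⊕0 = 0
Syndrome (s8...s1) = 0100 → position 4.
Overall parity (XOR of all 16 bits, including p0): 0⊕1⊕1⊕0⊕0⊕1⊕0⊕0⊕0⊕0⊕1⊕1⊕0⊕1⊕1⊕0 = 1
Overall=1, syndrome position=4 → single-bit error at position 4.

single 4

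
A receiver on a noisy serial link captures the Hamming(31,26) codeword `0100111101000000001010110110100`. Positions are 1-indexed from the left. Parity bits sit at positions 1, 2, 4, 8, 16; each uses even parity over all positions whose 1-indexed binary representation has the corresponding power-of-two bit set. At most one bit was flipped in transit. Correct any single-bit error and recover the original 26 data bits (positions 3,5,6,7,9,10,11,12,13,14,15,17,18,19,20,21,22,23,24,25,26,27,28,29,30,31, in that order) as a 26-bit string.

s1: b1⊕b3⊕b5⊕b7⊕b9⊕b11⊕b13⊕b15⊕b17⊕b19⊕b21⊕b23⊕b25⊕b27⊕b29⊕b31 = 0⊕0⊕1⊕1⊕0⊕0⊕0⊕0⊕0⊕1⊕1⊕1⊕0⊕1⊕1⊕0 = 1
s2: b2⊕b3⊕b6⊕b7⊕b10⊕b11⊕b14⊕b15⊕b18⊕b19⊕b22⊕b23⊕b26⊕b27⊕b30⊕b31 = 1⊕0⊕1⊕1⊕1⊕0⊕0⊕0⊕0⊕1⊕0⊕1⊕1⊕1⊕0⊕0 = 0
s4: b4⊕b5⊕b6⊕b7⊕b12⊕b13⊕b14⊕b15⊕b20⊕b21⊕b22⊕b23⊕b28⊕b29⊕b30⊕b31 = 0⊕1⊕1⊕1⊕0⊕0⊕0⊕0⊕0⊕1⊕0⊕1⊕0⊕1⊕0⊕0 = 0
s8: b8⊕b9⊕b10⊕b11⊕b12⊕b13⊕b14⊕b15⊕b24⊕b25⊕b26⊕b27⊕b28⊕b29⊕b30⊕b31 = 1⊕0⊕1⊕0⊕0⊕0⊕0⊕0⊕1⊕0⊕1⊕1⊕0⊕1⊕0⊕0 = 0
s16: b16⊕b17⊕b18⊕b19⊕b20⊕b21⊕b22⊕b23⊕b24⊕b25⊕b26⊕b27⊕b28⊕b29⊕b30⊕b31 = 0⊕0⊕0⊕1⊕0⊕1⊕0⊕1⊕1⊕0⊕1⊕1⊕0⊕1⊕0⊕0 = 1
Syndrome (s16...s1) = 10001 → position 17.
Flip bit 17: corrected codeword = 0100111101000000101010110110100
Data bits at positions 3,5,6,7,9,10,11,12,13,14,15,17,18,19,20,21,22,23,24,25,26,27,28,29,30,31: 01110100000101010110110100

01110100000101010110110100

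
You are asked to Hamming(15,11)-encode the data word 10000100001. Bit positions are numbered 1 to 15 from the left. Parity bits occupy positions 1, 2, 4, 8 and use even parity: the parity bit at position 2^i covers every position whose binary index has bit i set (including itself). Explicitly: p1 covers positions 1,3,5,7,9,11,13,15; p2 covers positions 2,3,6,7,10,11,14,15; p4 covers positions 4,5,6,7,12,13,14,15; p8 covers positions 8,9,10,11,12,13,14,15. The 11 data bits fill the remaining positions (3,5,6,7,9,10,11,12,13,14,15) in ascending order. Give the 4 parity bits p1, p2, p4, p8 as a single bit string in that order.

Place data bits at non-power-of-two positions: b3=1, b5=0, b6=0, b7=0, b9=0, b10=1, b11=0, b12=0, b13=0, b14=0, b15=1.
p1 = XOR of data positions {3,5,7,9,11,13,15} = 1⊕0⊕0⊕0⊕0⊕0⊕1 = 0
p2 = XOR of data positions {3,6,7,10,11,14,15} = 1⊕0⊕0⊕1⊕0⊕0⊕1 = 1
p4 = XOR of data positions {5,6,7,12,13,14,15} = 0⊕0⊕0⊕0⊕0⊕0⊕1 = 1
p8 = XOR of data positions {9,10,11,12,13,14,15} = 0⊕1⊕0⊕0⊕0⊕0⊕1 = 0
Parity bits p1,p2,p4,p8 = 0110

0110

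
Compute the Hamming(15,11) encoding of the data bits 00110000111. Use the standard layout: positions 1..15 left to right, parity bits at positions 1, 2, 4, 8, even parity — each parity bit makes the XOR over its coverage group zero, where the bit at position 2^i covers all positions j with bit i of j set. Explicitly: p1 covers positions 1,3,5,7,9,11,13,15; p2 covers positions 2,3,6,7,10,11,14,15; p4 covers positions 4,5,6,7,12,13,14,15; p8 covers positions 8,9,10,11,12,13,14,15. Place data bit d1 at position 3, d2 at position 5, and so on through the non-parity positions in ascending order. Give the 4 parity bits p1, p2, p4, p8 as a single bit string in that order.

1011

Place data bits at non-power-of-two positions: b3=0, b5=0, b6=1, b7=1, b9=0, b10=0, b11=0, b12=0, b13=1, b14=1, b15=1.
p1 = XOR of data positions {3,5,7,9,11,13,15} = 0⊕0⊕1⊕0⊕0⊕1⊕1 = 1
p2 = XOR of data positions {3,6,7,10,11,14,15} = 0⊕1⊕1⊕0⊕0⊕1⊕1 = 0
p4 = XOR of data positions {5,6,7,12,13,14,15} = 0⊕1⊕1⊕0⊕1⊕1⊕1 = 1
p8 = XOR of data positions {9,10,11,12,13,14,15} = 0⊕0⊕0⊕0⊕1⊕1⊕1 = 1
Parity bits p1,p2,p4,p8 = 1011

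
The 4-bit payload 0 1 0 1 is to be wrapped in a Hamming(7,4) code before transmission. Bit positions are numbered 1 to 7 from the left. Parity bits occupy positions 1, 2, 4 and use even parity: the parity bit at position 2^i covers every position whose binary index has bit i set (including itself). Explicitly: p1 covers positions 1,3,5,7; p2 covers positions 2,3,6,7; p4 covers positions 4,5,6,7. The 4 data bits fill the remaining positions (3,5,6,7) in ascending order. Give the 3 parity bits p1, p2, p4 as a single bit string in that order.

010

Place data bits at non-power-of-two positions: b3=0, b5=1, b6=0, b7=1.
p1 = XOR of data positions {3,5,7} = 0⊕1⊕1 = 0
p2 = XOR of data positions {3,6,7} = 0⊕0⊕1 = 1
p4 = XOR of data positions {5,6,7} = 1⊕0⊕1 = 0
Parity bits p1,p2,p4 = 010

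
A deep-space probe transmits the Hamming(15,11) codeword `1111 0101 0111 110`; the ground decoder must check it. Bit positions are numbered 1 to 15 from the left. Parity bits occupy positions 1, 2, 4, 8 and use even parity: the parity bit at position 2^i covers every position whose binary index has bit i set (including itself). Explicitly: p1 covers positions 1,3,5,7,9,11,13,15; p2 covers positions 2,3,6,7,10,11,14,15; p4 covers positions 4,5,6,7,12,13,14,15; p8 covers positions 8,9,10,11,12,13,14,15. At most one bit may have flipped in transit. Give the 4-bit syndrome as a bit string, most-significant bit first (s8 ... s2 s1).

0100

s1: b1⊕b3⊕b5⊕b7⊕b9⊕b11⊕b13⊕b15 = 1⊕1⊕0⊕0⊕0⊕1⊕1⊕0 = 0
s2: b2⊕b3⊕b6⊕b7⊕b10⊕b11⊕b14⊕b15 = 1⊕1⊕1⊕0⊕1⊕1⊕1⊕0 = 0
s4: b4⊕b5⊕b6⊕b7⊕b12⊕b13⊕b14⊕b15 = 1⊕0⊕1⊕0⊕1⊕1⊕1⊕0 = 1
s8: b8⊕b9⊕b10⊕b11⊕b12⊕b13⊕b14⊕b15 = 1⊕0⊕1⊕1⊕1⊕1⊕1⊕0 = 0
Syndrome (s8...s1) = 0100 → position 4.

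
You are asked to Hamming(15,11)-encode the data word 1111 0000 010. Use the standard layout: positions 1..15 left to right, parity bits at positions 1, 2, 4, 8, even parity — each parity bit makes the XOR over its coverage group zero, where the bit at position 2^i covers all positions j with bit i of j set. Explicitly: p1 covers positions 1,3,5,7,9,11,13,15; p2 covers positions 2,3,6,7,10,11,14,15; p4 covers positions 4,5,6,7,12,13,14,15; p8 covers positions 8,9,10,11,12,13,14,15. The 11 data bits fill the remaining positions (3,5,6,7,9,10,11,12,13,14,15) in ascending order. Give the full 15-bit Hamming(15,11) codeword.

101011110000010

Place data bits at non-power-of-two positions: b3=1, b5=1, b6=1, b7=1, b9=0, b10=0, b11=0, b12=0, b13=0, b14=1, b15=0.
p1 = XOR of data positions {3,5,7,9,11,13,15} = 1⊕1⊕1⊕0⊕0⊕0⊕0 = 1
p2 = XOR of data positions {3,6,7,10,11,14,15} = 1⊕1⊕1⊕0⊕0⊕1⊕0 = 0
p4 = XOR of data positions {5,6,7,12,13,14,15} = 1⊕1⊕1⊕0⊕0⊕1⊕0 = 0
p8 = XOR of data positions {9,10,11,12,13,14,15} = 0⊕0⊕0⊕0⊕0⊕1⊕0 = 1
Codeword b1..b15 = 101011110000010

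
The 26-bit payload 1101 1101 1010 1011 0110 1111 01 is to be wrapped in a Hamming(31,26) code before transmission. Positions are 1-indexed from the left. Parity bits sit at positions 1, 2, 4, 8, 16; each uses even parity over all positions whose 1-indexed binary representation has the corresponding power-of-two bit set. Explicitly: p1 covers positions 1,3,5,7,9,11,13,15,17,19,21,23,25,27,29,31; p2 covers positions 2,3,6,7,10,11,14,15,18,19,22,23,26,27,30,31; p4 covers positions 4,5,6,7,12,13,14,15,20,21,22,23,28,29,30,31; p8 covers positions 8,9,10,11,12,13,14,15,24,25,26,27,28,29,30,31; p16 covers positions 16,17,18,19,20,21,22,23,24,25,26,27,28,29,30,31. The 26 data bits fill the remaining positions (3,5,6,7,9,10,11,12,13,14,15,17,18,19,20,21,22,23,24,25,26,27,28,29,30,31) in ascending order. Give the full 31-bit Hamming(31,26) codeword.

Place data bits at non-power-of-two positions: b3=1, b5=1, b6=0, b7=1, b9=1, b10=1, b11=0, b12=1, b13=1, b14=0, b15=1, b17=0, b18=1, b19=0, b20=1, b21=1, b22=0, b23=1, b24=1, b25=0, b26=1, b27=1, b28=1, b29=1, b30=0, b31=1.
p1 = XOR of data positions {3,5,7,9,11,13,15,17,19,21,23,25,27,29,31} = 1⊕1⊕1⊕1⊕0⊕1⊕1⊕0⊕0⊕1⊕1⊕0⊕1⊕1⊕1 = 1
p2 = XOR of data positions {3,6,7,10,11,14,15,18,19,22,23,26,27,30,31} = 1⊕0⊕1⊕1⊕0⊕0⊕1⊕1⊕0⊕0⊕1⊕1⊕1⊕0⊕1 = 1
p4 = XOR of data positions {5,6,7,12,13,14,15,20,21,22,23,28,29,30,31} = 1⊕0⊕1⊕1⊕1⊕0⊕1⊕1⊕1⊕0⊕1⊕1⊕1⊕0⊕1 = 1
p8 = XOR of data positions {9,10,11,12,13,14,15,24,25,26,27,28,29,30,31} = 1⊕1⊕0⊕1⊕1⊕0⊕1⊕1⊕0⊕1⊕1⊕1⊕1⊕0⊕1 = 1
p16 = XOR of data positions {17,18,19,20,21,22,23,24,25,26,27,28,29,30,31} = 0⊕1⊕0⊕1⊕1⊕0⊕1⊕1⊕0⊕1⊕1⊕1⊕1⊕0⊕1 = 0
Codeword b1..b31 = 1111101111011010010110110111101

1111101111011010010110110111101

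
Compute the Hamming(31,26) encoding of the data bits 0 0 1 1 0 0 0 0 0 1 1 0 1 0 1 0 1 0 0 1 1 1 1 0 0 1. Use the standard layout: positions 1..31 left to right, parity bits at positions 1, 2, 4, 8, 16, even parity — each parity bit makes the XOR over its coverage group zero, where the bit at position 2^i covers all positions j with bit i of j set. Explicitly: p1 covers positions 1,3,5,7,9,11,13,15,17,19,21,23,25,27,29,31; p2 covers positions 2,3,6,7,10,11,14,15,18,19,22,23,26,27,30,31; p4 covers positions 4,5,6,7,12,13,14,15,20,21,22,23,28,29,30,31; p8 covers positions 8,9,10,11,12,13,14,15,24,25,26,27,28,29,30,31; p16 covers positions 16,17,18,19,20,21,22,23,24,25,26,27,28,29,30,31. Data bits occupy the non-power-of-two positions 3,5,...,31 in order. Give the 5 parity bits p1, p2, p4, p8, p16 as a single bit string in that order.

11010

Place data bits at non-power-of-two positions: b3=0, b5=0, b6=1, b7=1, b9=0, b10=0, b11=0, b12=0, b13=0, b14=1, b15=1, b17=0, b18=1, b19=0, b20=1, b21=0, b22=1, b23=0, b24=0, b25=1, b26=1, b27=1, b28=1, b29=0, b30=0, b31=1.
p1 = XOR of data positions {3,5,7,9,11,13,15,17,19,21,23,25,27,29,31} = 0⊕0⊕1⊕0⊕0⊕0⊕1⊕0⊕0⊕0⊕0⊕1⊕1⊕0⊕1 = 1
p2 = XOR of data positions {3,6,7,10,11,14,15,18,19,22,23,26,27,30,31} = 0⊕1⊕1⊕0⊕0⊕1⊕1⊕1⊕0⊕1⊕0⊕1⊕1⊕0⊕1 = 1
p4 = XOR of data positions {5,6,7,12,13,14,15,20,21,22,23,28,29,30,31} = 0⊕1⊕1⊕0⊕0⊕1⊕1⊕1⊕0⊕1⊕0⊕1⊕0⊕0⊕1 = 0
p8 = XOR of data positions {9,10,11,12,13,14,15,24,25,26,27,28,29,30,31} = 0⊕0⊕0⊕0⊕0⊕1⊕1⊕0⊕1⊕1⊕1⊕1⊕0⊕0⊕1 = 1
p16 = XOR of data positions {17,18,19,20,21,22,23,24,25,26,27,28,29,30,31} = 0⊕1⊕0⊕1⊕0⊕1⊕0⊕0⊕1⊕1⊕1⊕1⊕0⊕0⊕1 = 0
Parity bits p1,p2,p4,p8,p16 = 11010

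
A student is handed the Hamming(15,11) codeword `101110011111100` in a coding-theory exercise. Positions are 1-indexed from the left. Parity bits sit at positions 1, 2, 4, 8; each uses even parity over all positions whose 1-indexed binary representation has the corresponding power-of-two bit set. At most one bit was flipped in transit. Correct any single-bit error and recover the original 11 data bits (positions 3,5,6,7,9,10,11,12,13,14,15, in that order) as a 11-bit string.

11001111100

s1: b1⊕b3⊕b5⊕b7⊕b9⊕b11⊕b13⊕b15 = 1⊕1⊕1⊕0⊕1⊕1⊕1⊕0 = 0
s2: b2⊕b3⊕b6⊕b7⊕b10⊕b11⊕b14⊕b15 = 0⊕1⊕0⊕0⊕1⊕1⊕0⊕0 = 1
s4: b4⊕b5⊕b6⊕b7⊕b12⊕b13⊕b14⊕b15 = 1⊕1⊕0⊕0⊕1⊕1⊕0⊕0 = 0
s8: b8⊕b9⊕b10⊕b11⊕b12⊕b13⊕b14⊕b15 = 1⊕1⊕1⊕1⊕1⊕1⊕0⊕0 = 0
Syndrome (s8...s1) = 0010 → position 2.
Flip bit 2: corrected codeword = 111110011111100
Data bits at positions 3,5,6,7,9,10,11,12,13,14,15: 11001111100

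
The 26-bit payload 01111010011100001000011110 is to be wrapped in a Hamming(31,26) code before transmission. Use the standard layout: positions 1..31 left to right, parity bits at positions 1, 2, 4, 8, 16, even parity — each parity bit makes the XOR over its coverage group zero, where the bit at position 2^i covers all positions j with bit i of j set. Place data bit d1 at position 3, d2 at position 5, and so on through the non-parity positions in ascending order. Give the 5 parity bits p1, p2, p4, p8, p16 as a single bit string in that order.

00100

Place data bits at non-power-of-two positions: b3=0, b5=1, b6=1, b7=1, b9=1, b10=0, b11=1, b12=0, b13=0, b14=1, b15=1, b17=1, b18=0, b19=0, b20=0, b21=0, b22=1, b23=0, b24=0, b25=0, b26=0, b27=1, b28=1, b29=1, b30=1, b31=0.
p1 = XOR of data positions {3,5,7,9,11,13,15,17,19,21,23,25,27,29,31} = 0⊕1⊕1⊕1⊕1⊕0⊕1⊕1⊕0⊕0⊕0⊕0⊕1⊕1⊕0 = 0
p2 = XOR of data positions {3,6,7,10,11,14,15,18,19,22,23,26,27,30,31} = 0⊕1⊕1⊕0⊕1⊕1⊕1⊕0⊕0⊕1⊕0⊕0⊕1⊕1⊕0 = 0
p4 = XOR of data positions {5,6,7,12,13,14,15,20,21,22,23,28,29,30,31} = 1⊕1⊕1⊕0⊕0⊕1⊕1⊕0⊕0⊕1⊕0⊕1⊕1⊕1⊕0 = 1
p8 = XOR of data positions {9,10,11,12,13,14,15,24,25,26,27,28,29,30,31} = 1⊕0⊕1⊕0⊕0⊕1⊕1⊕0⊕0⊕0⊕1⊕1⊕1⊕1⊕0 = 0
p16 = XOR of data positions {17,18,19,20,21,22,23,24,25,26,27,28,29,30,31} = 1⊕0⊕0⊕0⊕0⊕1⊕0⊕0⊕0⊕0⊕1⊕1⊕1⊕1⊕0 = 0
Parity bits p1,p2,p4,p8,p16 = 00100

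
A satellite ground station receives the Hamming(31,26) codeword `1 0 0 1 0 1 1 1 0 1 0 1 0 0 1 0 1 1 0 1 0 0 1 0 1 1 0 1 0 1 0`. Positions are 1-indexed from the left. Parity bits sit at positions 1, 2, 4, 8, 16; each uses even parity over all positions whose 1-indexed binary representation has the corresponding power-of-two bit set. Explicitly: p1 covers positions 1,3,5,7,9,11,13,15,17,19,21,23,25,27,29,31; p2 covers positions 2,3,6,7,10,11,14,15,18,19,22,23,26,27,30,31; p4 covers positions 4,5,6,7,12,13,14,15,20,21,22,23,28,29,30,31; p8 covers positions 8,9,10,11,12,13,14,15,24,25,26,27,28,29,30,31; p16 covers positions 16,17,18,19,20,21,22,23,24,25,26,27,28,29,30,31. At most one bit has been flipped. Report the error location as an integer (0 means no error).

4

s1: b1⊕b3⊕b5⊕b7⊕b9⊕b11⊕b13⊕b15⊕b17⊕b19⊕b21⊕b23⊕b25⊕b27⊕b29⊕b31 = 1⊕0⊕0⊕1⊕0⊕0⊕0⊕1⊕1⊕0⊕0⊕1⊕1⊕0⊕0⊕0 = 0
s2: b2⊕b3⊕b6⊕b7⊕b10⊕b11⊕b14⊕b15⊕b18⊕b19⊕b22⊕b23⊕b26⊕b27⊕b30⊕b31 = 0⊕0⊕1⊕1⊕1⊕0⊕0⊕1⊕1⊕0⊕0⊕1⊕1⊕0⊕1⊕0 = 0
s4: b4⊕b5⊕b6⊕b7⊕b12⊕b13⊕b14⊕b15⊕b20⊕b21⊕b22⊕b23⊕b28⊕b29⊕b30⊕b31 = 1⊕0⊕1⊕1⊕1⊕0⊕0⊕1⊕1⊕0⊕0⊕1⊕1⊕0⊕1⊕0 = 1
s8: b8⊕b9⊕b10⊕b11⊕b12⊕b13⊕b14⊕b15⊕b24⊕b25⊕b26⊕b27⊕b28⊕b29⊕b30⊕b31 = 1⊕0⊕1⊕0⊕1⊕0⊕0⊕1⊕0⊕1⊕1⊕0⊕1⊕0⊕1⊕0 = 0
s16: b16⊕b17⊕b18⊕b19⊕b20⊕b21⊕b22⊕b23⊕b24⊕b25⊕b26⊕b27⊕b28⊕b29⊕b30⊕b31 = 0⊕1⊕1⊕0⊕1⊕0⊕0⊕1⊕0⊕1⊕1⊕0⊕1⊕0⊕1⊕0 = 0
Syndrome (s16...s1) = 00100 → position 4.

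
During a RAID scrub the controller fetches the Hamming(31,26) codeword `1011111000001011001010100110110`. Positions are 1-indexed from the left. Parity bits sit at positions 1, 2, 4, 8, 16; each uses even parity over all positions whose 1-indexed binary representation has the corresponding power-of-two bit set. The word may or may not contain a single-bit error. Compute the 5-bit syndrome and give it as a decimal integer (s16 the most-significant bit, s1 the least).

s1: b1⊕b3⊕b5⊕b7⊕b9⊕b11⊕b13⊕b15⊕b17⊕b19⊕b21⊕b23⊕b25⊕b27⊕b29⊕b31 = 1⊕1⊕1⊕1⊕0⊕0⊕1⊕1⊕0⊕1⊕1⊕1⊕0⊕1⊕1⊕0 = 1
s2: b2⊕b3⊕b6⊕b7⊕b10⊕b11⊕b14⊕b15⊕b18⊕b19⊕b22⊕b23⊕b26⊕b27⊕b30⊕b31 = 0⊕1⊕1⊕1⊕0⊕0⊕0⊕1⊕0⊕1⊕0⊕1⊕1⊕1⊕1⊕0 = 1
s4: b4⊕b5⊕b6⊕b7⊕b12⊕b13⊕b14⊕b15⊕b20⊕b21⊕b22⊕b23⊕b28⊕b29⊕b30⊕b31 = 1⊕1⊕1⊕1⊕0⊕1⊕0⊕1⊕0⊕1⊕0⊕1⊕0⊕1⊕1⊕0 = 0
s8: b8⊕b9⊕b10⊕b11⊕b12⊕b13⊕b14⊕b15⊕b24⊕b25⊕b26⊕b27⊕b28⊕b29⊕b30⊕b31 = 0⊕0⊕0⊕0⊕0⊕1⊕0⊕1⊕0⊕0⊕1⊕1⊕0⊕1⊕1⊕0 = 0
s16: b16⊕b17⊕b18⊕b19⊕b20⊕b21⊕b22⊕b23⊕b24⊕b25⊕b26⊕b27⊕b28⊕b29⊕b30⊕b31 = 1⊕0⊕0⊕1⊕0⊕1⊕0⊕1⊕0⊕0⊕1⊕1⊕0⊕1⊕1⊕0 = 0
Syndrome (s16...s1) = 00011 → position 3.

3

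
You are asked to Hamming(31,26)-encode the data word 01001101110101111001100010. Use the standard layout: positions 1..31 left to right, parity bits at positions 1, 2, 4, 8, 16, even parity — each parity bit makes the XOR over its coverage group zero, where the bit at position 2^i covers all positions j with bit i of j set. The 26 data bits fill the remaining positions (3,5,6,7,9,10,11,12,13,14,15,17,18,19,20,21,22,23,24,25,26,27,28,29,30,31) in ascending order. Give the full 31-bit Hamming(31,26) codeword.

Place data bits at non-power-of-two positions: b3=0, b5=1, b6=0, b7=0, b9=1, b10=1, b11=0, b12=1, b13=1, b14=1, b15=0, b17=1, b18=0, b19=1, b20=1, b21=1, b22=1, b23=0, b24=0, b25=1, b26=1, b27=0, b28=0, b29=0, b30=1, b31=0.
p1 = XOR of data positions {3,5,7,9,11,13,15,17,19,21,23,25,27,29,31} = 0⊕1⊕0⊕1⊕0⊕1⊕0⊕1⊕1⊕1⊕0⊕1⊕0⊕0⊕0 = 1
p2 = XOR of data positions {3,6,7,10,11,14,15,18,19,22,23,26,27,30,31} = 0⊕0⊕0⊕1⊕0⊕1⊕0⊕0⊕1⊕1⊕0⊕1⊕0⊕1⊕0 = 0
p4 = XOR of data positions {5,6,7,12,13,14,15,20,21,22,23,28,29,30,31} = 1⊕0⊕0⊕1⊕1⊕1⊕0⊕1⊕1⊕1⊕0⊕0⊕0⊕1⊕0 = 0
p8 = XOR of data positions {9,10,11,12,13,14,15,24,25,26,27,28,29,30,31} = 1⊕1⊕0⊕1⊕1⊕1⊕0⊕0⊕1⊕1⊕0⊕0⊕0⊕1⊕0 = 0
p16 = XOR of data positions {17,18,19,20,21,22,23,24,25,26,27,28,29,30,31} = 1⊕0⊕1⊕1⊕1⊕1⊕0⊕0⊕1⊕1⊕0⊕0⊕0⊕1⊕0 = 0
Codeword b1..b31 = 1000100011011100101111001100010

1000100011011100101111001100010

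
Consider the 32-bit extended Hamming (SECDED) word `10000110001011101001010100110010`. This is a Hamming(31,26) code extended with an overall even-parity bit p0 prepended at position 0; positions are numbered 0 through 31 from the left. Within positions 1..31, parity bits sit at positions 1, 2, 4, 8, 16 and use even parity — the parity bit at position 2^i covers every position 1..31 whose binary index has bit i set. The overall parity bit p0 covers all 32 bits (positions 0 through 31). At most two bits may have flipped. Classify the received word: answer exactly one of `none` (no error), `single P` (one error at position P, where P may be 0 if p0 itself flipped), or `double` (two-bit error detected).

s1: b1⊕b3⊕b5⊕b7⊕b9⊕b11⊕b13⊕b15⊕b17⊕b19⊕b21⊕b23⊕b25⊕b27⊕b29⊕b31 = 0⊕0⊕1⊕0⊕0⊕0⊕1⊕0⊕0⊕1⊕1⊕1⊕0⊕1⊕0⊕0 = 0
s2: b2⊕b3⊕b6⊕b7⊕b10⊕b11⊕b14⊕b15⊕b18⊕b19⊕b22⊕b23⊕b26⊕b27⊕b30⊕b31 = 0⊕0⊕1⊕0⊕1⊕0⊕1⊕0⊕0⊕1⊕0⊕1⊕1⊕1⊕1⊕0 = 0
s4: b4⊕b5⊕b6⊕b7⊕b12⊕b13⊕b14⊕b15⊕b20⊕b21⊕b22⊕b23⊕b28⊕b29⊕b30⊕b31 = 0⊕1⊕1⊕0⊕1⊕1⊕1⊕0⊕0⊕1⊕0⊕1⊕0⊕0⊕1⊕0 = 0
s8: b8⊕b9⊕b10⊕b11⊕b12⊕b13⊕b14⊕b15⊕b24⊕b25⊕b26⊕b27⊕b28⊕b29⊕b30⊕b31 = 0⊕0⊕1⊕0⊕1⊕1⊕1⊕0⊕0⊕0⊕1⊕1⊕0⊕0⊕1⊕0 = 1
s16: b16⊕b17⊕b18⊕b19⊕b20⊕b21⊕b22⊕b23⊕b24⊕b25⊕b26⊕b27⊕b28⊕b29⊕b30⊕b31 = 1⊕0⊕0⊕1⊕0⊕1⊕0⊕1⊕0⊕0⊕1⊕1⊕0⊕0⊕1⊕0 = 1
Syndrome (s16...s1) = 11000 → position 24.
Overall parity (XOR of all 32 bits, including p0): 1⊕0⊕0⊕0⊕0⊕1⊕1⊕0⊕0⊕0⊕1⊕0⊕1⊕1⊕1⊕0⊕1⊕0⊕0⊕1⊕0⊕1⊕0⊕1⊕0⊕0⊕1⊕1⊕0⊕0⊕1⊕0 = 0
Overall=0, syndrome position=24 → double-bit error detected (uncorrectable).

double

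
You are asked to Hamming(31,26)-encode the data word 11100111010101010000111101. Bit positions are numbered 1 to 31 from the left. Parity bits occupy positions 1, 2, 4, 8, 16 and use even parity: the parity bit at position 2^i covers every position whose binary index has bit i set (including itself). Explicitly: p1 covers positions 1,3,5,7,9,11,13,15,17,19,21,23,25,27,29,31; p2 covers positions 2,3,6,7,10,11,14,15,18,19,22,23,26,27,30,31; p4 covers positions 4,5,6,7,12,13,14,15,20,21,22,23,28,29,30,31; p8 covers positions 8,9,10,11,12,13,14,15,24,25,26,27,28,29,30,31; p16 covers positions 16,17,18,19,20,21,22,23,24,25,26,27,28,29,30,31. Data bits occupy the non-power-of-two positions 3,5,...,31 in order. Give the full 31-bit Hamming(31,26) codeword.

Place data bits at non-power-of-two positions: b3=1, b5=1, b6=1, b7=0, b9=0, b10=1, b11=1, b12=1, b13=0, b14=1, b15=0, b17=1, b18=0, b19=1, b20=0, b21=1, b22=0, b23=0, b24=0, b25=0, b26=1, b27=1, b28=1, b29=1, b30=0, b31=1.
p1 = XOR of data positions {3,5,7,9,11,13,15,17,19,21,23,25,27,29,31} = 1⊕1⊕0⊕0⊕1⊕0⊕0⊕1⊕1⊕1⊕0⊕0⊕1⊕1⊕1 = 1
p2 = XOR of data positions {3,6,7,10,11,14,15,18,19,22,23,26,27,30,31} = 1⊕1⊕0⊕1⊕1⊕1⊕0⊕0⊕1⊕0⊕0⊕1⊕1⊕0⊕1 = 1
p4 = XOR of data positions {5,6,7,12,13,14,15,20,21,22,23,28,29,30,31} = 1⊕1⊕0⊕1⊕0⊕1⊕0⊕0⊕1⊕0⊕0⊕1⊕1⊕0⊕1 = 0
p8 = XOR of data positions {9,10,11,12,13,14,15,24,25,26,27,28,29,30,31} = 0⊕1⊕1⊕1⊕0⊕1⊕0⊕0⊕0⊕1⊕1⊕1⊕1⊕0⊕1 = 1
p16 = XOR of data positions {17,18,19,20,21,22,23,24,25,26,27,28,29,30,31} = 1⊕0⊕1⊕0⊕1⊕0⊕0⊕0⊕0⊕1⊕1⊕1⊕1⊕0⊕1 = 0
Codeword b1..b31 = 1110110101110100101010000111101

1110110101110100101010000111101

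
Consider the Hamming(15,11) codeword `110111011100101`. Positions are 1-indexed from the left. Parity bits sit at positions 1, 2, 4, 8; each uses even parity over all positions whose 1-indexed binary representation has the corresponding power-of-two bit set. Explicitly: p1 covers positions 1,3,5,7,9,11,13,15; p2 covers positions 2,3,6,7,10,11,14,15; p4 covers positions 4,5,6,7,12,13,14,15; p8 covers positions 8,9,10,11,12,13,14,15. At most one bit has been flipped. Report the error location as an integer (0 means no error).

s1: b1⊕b3⊕b5⊕b7⊕b9⊕b11⊕b13⊕b15 = 1⊕0⊕1⊕0⊕1⊕0⊕1⊕1 = 1
s2: b2⊕b3⊕b6⊕b7⊕b10⊕b11⊕b14⊕b15 = 1⊕0⊕1⊕0⊕1⊕0⊕0⊕1 = 0
s4: b4⊕b5⊕b6⊕b7⊕b12⊕b13⊕b14⊕b15 = 1⊕1⊕1⊕0⊕0⊕1⊕0⊕1 = 1
s8: b8⊕b9⊕b10⊕b11⊕b12⊕b13⊕b14⊕b15 = 1⊕1⊕1⊕0⊕0⊕1⊕0⊕1 = 1
Syndrome (s8...s1) = 1101 → position 13.

13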